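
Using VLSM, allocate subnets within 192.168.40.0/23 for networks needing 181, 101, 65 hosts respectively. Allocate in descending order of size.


181 hosts -> /24 (254 usable): 192.168.40.0/24
101 hosts -> /25 (126 usable): 192.168.41.0/25
65 hosts -> /25 (126 usable): 192.168.41.128/25
Allocation: 192.168.40.0/24 (181 hosts, 254 usable); 192.168.41.0/25 (101 hosts, 126 usable); 192.168.41.128/25 (65 hosts, 126 usable)


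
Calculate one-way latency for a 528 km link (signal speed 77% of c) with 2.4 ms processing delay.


Speed = 0.77 * 3e5 km/s = 231000 km/s
Propagation delay = 528 / 231000 = 0.0023 s = 2.2857 ms
Processing delay = 2.4 ms
Total one-way latency = 4.6857 ms


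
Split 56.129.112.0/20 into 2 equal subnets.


New prefix = 20 + 1 = 21
Each subnet has 2048 addresses
  56.129.112.0/21
  56.129.120.0/21
Subnets: 56.129.112.0/21, 56.129.120.0/21


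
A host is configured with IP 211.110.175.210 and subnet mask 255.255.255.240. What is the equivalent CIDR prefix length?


Binary: 11111111.11111111.11111111.11110000
Count leading 1s
Prefix: /28


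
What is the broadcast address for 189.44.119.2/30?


Network: 189.44.119.0/30
Host bits = 2
Set all host bits to 1:
Broadcast: 189.44.119.3


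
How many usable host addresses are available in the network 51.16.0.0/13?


Host bits = 32 - 13 = 19
Total addresses = 2^19 = 524288
Usable = total - 2 (network and broadcast)
Usable hosts: 524286


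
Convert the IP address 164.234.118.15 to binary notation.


164 = 10100100
234 = 11101010
118 = 01110110
15 = 00001111
Binary: 10100100.11101010.01110110.00001111


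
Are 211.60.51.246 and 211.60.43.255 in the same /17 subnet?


Mask: 255.255.128.0
211.60.51.246 AND mask = 211.60.0.0
211.60.43.255 AND mask = 211.60.0.0
Yes, same subnet (211.60.0.0)


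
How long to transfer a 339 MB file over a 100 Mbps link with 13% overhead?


Effective throughput = 100 * (1 - 13/100) = 87 Mbps
File size in Mb = 339 * 8 = 2712 Mb
Time = 2712 / 87
Time = 31.1724 seconds


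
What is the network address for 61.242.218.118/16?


IP:   00111101.11110010.11011010.01110110
Mask: 11111111.11111111.00000000.00000000
AND operation:
Net:  00111101.11110010.00000000.00000000
Network: 61.242.0.0/16


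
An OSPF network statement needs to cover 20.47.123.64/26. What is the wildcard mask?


Subnet mask: 255.255.255.192
Wildcard = 255.255.255.255 - subnet mask
255 - 255 = 0
255 - 255 = 0
255 - 255 = 0
255 - 192 = 63
Wildcard: 0.0.0.63


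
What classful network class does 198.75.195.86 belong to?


First octet: 198
Binary: 11000110
110xxxxx -> Class C (192-223)
Class C, default mask 255.255.255.0 (/24)


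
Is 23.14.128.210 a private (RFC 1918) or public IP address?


RFC 1918 private ranges:
  10.0.0.0/8 (10.0.0.0 - 10.255.255.255)
  172.16.0.0/12 (172.16.0.0 - 172.31.255.255)
  192.168.0.0/16 (192.168.0.0 - 192.168.255.255)
Public (not in any RFC 1918 range)


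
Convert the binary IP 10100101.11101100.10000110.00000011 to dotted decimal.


10100101 = 165
11101100 = 236
10000110 = 134
00000011 = 3
IP: 165.236.134.3


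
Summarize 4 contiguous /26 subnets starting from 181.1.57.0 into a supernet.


Original prefix: /26
Number of subnets: 4 = 2^2
New prefix = 26 - 2 = 24
Supernet: 181.1.57.0/24


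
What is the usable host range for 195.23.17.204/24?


Network: 195.23.17.0
Broadcast: 195.23.17.255
First usable = network + 1
Last usable = broadcast - 1
Range: 195.23.17.1 to 195.23.17.254


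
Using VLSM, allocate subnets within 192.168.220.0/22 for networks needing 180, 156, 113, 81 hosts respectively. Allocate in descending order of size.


180 hosts -> /24 (254 usable): 192.168.220.0/24
156 hosts -> /24 (254 usable): 192.168.221.0/24
113 hosts -> /25 (126 usable): 192.168.222.0/25
81 hosts -> /25 (126 usable): 192.168.222.128/25
Allocation: 192.168.220.0/24 (180 hosts, 254 usable); 192.168.221.0/24 (156 hosts, 254 usable); 192.168.222.0/25 (113 hosts, 126 usable); 192.168.222.128/25 (81 hosts, 126 usable)


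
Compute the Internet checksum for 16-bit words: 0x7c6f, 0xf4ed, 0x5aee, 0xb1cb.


Sum all words (with carry folding):
+ 0x7c6f = 0x7c6f
+ 0xf4ed = 0x715d
+ 0x5aee = 0xcc4b
+ 0xb1cb = 0x7e17
One's complement: ~0x7e17
Checksum = 0x81e8


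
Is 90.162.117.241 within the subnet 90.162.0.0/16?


Subnet network: 90.162.0.0
Test IP AND mask: 90.162.0.0
Yes, 90.162.117.241 is in 90.162.0.0/16


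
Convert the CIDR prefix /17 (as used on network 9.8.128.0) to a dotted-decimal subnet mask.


/17 means 17 network bits, 15 host bits
Binary: 11111111111111111000000000000000
Mask: 255.255.128.0


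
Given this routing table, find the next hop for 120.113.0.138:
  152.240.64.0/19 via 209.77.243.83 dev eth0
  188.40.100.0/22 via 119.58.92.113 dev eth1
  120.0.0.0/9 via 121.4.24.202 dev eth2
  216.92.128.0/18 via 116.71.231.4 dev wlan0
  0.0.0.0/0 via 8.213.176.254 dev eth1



Longest prefix match for 120.113.0.138:
  /19 152.240.64.0: no
  /22 188.40.100.0: no
  /9 120.0.0.0: MATCH
  /18 216.92.128.0: no
  /0 0.0.0.0: MATCH
Selected: next-hop 121.4.24.202 via eth2 (matched /9)


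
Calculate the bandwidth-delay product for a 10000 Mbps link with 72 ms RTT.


BDP = bandwidth * RTT
= 10000 Mbps * 72 ms
= 10000 * 1e6 * 72 / 1000 bits
= 720000000 bits
= 90000000 bytes
= 87890.625 KB
BDP = 720000000 bits (90000000 bytes)


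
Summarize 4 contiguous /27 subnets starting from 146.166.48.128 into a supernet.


Original prefix: /27
Number of subnets: 4 = 2^2
New prefix = 27 - 2 = 25
Supernet: 146.166.48.128/25


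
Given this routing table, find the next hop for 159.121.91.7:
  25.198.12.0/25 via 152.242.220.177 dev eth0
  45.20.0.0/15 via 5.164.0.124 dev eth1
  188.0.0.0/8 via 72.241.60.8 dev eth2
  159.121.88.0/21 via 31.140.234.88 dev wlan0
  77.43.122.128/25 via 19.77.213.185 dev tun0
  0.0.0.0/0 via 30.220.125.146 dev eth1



Longest prefix match for 159.121.91.7:
  /25 25.198.12.0: no
  /15 45.20.0.0: no
  /8 188.0.0.0: no
  /21 159.121.88.0: MATCH
  /25 77.43.122.128: no
  /0 0.0.0.0: MATCH
Selected: next-hop 31.140.234.88 via wlan0 (matched /21)


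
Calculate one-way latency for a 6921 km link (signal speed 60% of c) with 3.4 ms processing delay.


Speed = 0.6 * 3e5 km/s = 180000 km/s
Propagation delay = 6921 / 180000 = 0.0384 s = 38.45 ms
Processing delay = 3.4 ms
Total one-way latency = 41.85 ms


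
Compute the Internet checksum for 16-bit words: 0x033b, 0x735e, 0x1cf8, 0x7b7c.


Sum all words (with carry folding):
+ 0x033b = 0x033b
+ 0x735e = 0x7699
+ 0x1cf8 = 0x9391
+ 0x7b7c = 0x0f0e
One's complement: ~0x0f0e
Checksum = 0xf0f1


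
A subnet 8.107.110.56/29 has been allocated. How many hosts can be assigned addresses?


Host bits = 32 - 29 = 3
Total addresses = 2^3 = 8
Usable = total - 2 (network and broadcast)
Usable hosts: 6


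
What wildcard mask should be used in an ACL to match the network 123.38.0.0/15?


Subnet mask: 255.254.0.0
Wildcard = 255.255.255.255 - subnet mask
255 - 255 = 0
255 - 254 = 1
255 - 0 = 255
255 - 0 = 255
Wildcard: 0.1.255.255


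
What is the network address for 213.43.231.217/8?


IP:   11010101.00101011.11100111.11011001
Mask: 11111111.00000000.00000000.00000000
AND operation:
Net:  11010101.00000000.00000000.00000000
Network: 213.0.0.0/8


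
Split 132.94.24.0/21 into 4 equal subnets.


New prefix = 21 + 2 = 23
Each subnet has 512 addresses
  132.94.24.0/23
  132.94.26.0/23
  132.94.28.0/23
  132.94.30.0/23
Subnets: 132.94.24.0/23, 132.94.26.0/23, 132.94.28.0/23, 132.94.30.0/23


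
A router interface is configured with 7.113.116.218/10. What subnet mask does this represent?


/10 means 10 network bits, 22 host bits
Binary: 11111111110000000000000000000000
Mask: 255.192.0.0


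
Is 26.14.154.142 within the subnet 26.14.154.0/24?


Subnet network: 26.14.154.0
Test IP AND mask: 26.14.154.0
Yes, 26.14.154.142 is in 26.14.154.0/24


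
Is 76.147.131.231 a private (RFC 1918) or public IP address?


RFC 1918 private ranges:
  10.0.0.0/8 (10.0.0.0 - 10.255.255.255)
  172.16.0.0/12 (172.16.0.0 - 172.31.255.255)
  192.168.0.0/16 (192.168.0.0 - 192.168.255.255)
Public (not in any RFC 1918 range)


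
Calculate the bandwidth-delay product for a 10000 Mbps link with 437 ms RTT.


BDP = bandwidth * RTT
= 10000 Mbps * 437 ms
= 10000 * 1e6 * 437 / 1000 bits
= 4370000000 bits
= 546250000 bytes
= 533447.2656 KB
BDP = 4370000000 bits (546250000 bytes)


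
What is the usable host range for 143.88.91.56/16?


Network: 143.88.0.0
Broadcast: 143.88.255.255
First usable = network + 1
Last usable = broadcast - 1
Range: 143.88.0.1 to 143.88.255.254


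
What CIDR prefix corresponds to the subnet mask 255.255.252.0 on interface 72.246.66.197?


Binary: 11111111.11111111.11111100.00000000
Count leading 1s
Prefix: /22


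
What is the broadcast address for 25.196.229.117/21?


Network: 25.196.224.0/21
Host bits = 11
Set all host bits to 1:
Broadcast: 25.196.231.255


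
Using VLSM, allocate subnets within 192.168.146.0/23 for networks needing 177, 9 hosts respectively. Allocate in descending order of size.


177 hosts -> /24 (254 usable): 192.168.146.0/24
9 hosts -> /28 (14 usable): 192.168.147.0/28
Allocation: 192.168.146.0/24 (177 hosts, 254 usable); 192.168.147.0/28 (9 hosts, 14 usable)


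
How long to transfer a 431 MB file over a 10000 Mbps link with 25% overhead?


Effective throughput = 10000 * (1 - 25/100) = 7500 Mbps
File size in Mb = 431 * 8 = 3448 Mb
Time = 3448 / 7500
Time = 0.4597 seconds


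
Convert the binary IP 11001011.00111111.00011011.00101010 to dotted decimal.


11001011 = 203
00111111 = 63
00011011 = 27
00101010 = 42
IP: 203.63.27.42


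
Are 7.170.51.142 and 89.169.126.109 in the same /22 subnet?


Mask: 255.255.252.0
7.170.51.142 AND mask = 7.170.48.0
89.169.126.109 AND mask = 89.169.124.0
No, different subnets (7.170.48.0 vs 89.169.124.0)


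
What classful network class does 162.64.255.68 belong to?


First octet: 162
Binary: 10100010
10xxxxxx -> Class B (128-191)
Class B, default mask 255.255.0.0 (/16)


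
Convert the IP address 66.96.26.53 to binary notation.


66 = 01000010
96 = 01100000
26 = 00011010
53 = 00110101
Binary: 01000010.01100000.00011010.00110101


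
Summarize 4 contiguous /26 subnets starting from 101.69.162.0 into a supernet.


Original prefix: /26
Number of subnets: 4 = 2^2
New prefix = 26 - 2 = 24
Supernet: 101.69.162.0/24


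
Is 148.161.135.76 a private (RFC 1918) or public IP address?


RFC 1918 private ranges:
  10.0.0.0/8 (10.0.0.0 - 10.255.255.255)
  172.16.0.0/12 (172.16.0.0 - 172.31.255.255)
  192.168.0.0/16 (192.168.0.0 - 192.168.255.255)
Public (not in any RFC 1918 range)


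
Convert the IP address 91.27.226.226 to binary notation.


91 = 01011011
27 = 00011011
226 = 11100010
226 = 11100010
Binary: 01011011.00011011.11100010.11100010


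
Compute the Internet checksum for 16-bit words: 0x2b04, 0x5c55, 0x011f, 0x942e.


Sum all words (with carry folding):
+ 0x2b04 = 0x2b04
+ 0x5c55 = 0x8759
+ 0x011f = 0x8878
+ 0x942e = 0x1ca7
One's complement: ~0x1ca7
Checksum = 0xe358


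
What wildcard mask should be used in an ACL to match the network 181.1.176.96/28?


Subnet mask: 255.255.255.240
Wildcard = 255.255.255.255 - subnet mask
255 - 255 = 0
255 - 255 = 0
255 - 255 = 0
255 - 240 = 15
Wildcard: 0.0.0.15


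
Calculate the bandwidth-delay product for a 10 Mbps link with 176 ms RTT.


BDP = bandwidth * RTT
= 10 Mbps * 176 ms
= 10 * 1e6 * 176 / 1000 bits
= 1760000 bits
= 220000 bytes
= 214.8438 KB
BDP = 1760000 bits (220000 bytes)


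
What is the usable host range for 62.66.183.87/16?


Network: 62.66.0.0
Broadcast: 62.66.255.255
First usable = network + 1
Last usable = broadcast - 1
Range: 62.66.0.1 to 62.66.255.254


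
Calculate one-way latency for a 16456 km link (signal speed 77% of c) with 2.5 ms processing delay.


Speed = 0.77 * 3e5 km/s = 231000 km/s
Propagation delay = 16456 / 231000 = 0.0712 s = 71.2381 ms
Processing delay = 2.5 ms
Total one-way latency = 73.7381 ms


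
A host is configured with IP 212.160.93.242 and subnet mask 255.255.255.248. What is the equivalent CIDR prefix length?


Binary: 11111111.11111111.11111111.11111000
Count leading 1s
Prefix: /29


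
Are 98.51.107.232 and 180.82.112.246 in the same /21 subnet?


Mask: 255.255.248.0
98.51.107.232 AND mask = 98.51.104.0
180.82.112.246 AND mask = 180.82.112.0
No, different subnets (98.51.104.0 vs 180.82.112.0)


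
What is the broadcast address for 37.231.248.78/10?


Network: 37.192.0.0/10
Host bits = 22
Set all host bits to 1:
Broadcast: 37.255.255.255


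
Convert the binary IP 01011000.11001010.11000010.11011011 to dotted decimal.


01011000 = 88
11001010 = 202
11000010 = 194
11011011 = 219
IP: 88.202.194.219


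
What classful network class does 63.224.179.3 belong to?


First octet: 63
Binary: 00111111
0xxxxxxx -> Class A (1-126)
Class A, default mask 255.0.0.0 (/8)


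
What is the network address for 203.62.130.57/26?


IP:   11001011.00111110.10000010.00111001
Mask: 11111111.11111111.11111111.11000000
AND operation:
Net:  11001011.00111110.10000010.00000000
Network: 203.62.130.0/26


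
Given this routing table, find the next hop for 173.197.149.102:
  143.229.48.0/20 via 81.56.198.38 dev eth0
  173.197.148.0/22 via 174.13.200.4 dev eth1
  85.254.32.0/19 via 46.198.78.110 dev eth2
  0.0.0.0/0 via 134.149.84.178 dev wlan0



Longest prefix match for 173.197.149.102:
  /20 143.229.48.0: no
  /22 173.197.148.0: MATCH
  /19 85.254.32.0: no
  /0 0.0.0.0: MATCH
Selected: next-hop 174.13.200.4 via eth1 (matched /22)


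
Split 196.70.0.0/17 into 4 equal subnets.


New prefix = 17 + 2 = 19
Each subnet has 8192 addresses
  196.70.0.0/19
  196.70.32.0/19
  196.70.64.0/19
  196.70.96.0/19
Subnets: 196.70.0.0/19, 196.70.32.0/19, 196.70.64.0/19, 196.70.96.0/19


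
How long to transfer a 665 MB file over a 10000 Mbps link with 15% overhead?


Effective throughput = 10000 * (1 - 15/100) = 8500 Mbps
File size in Mb = 665 * 8 = 5320 Mb
Time = 5320 / 8500
Time = 0.6259 seconds


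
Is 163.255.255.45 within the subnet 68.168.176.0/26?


Subnet network: 68.168.176.0
Test IP AND mask: 163.255.255.0
No, 163.255.255.45 is not in 68.168.176.0/26


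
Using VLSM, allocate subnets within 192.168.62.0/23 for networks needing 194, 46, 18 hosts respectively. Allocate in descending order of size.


194 hosts -> /24 (254 usable): 192.168.62.0/24
46 hosts -> /26 (62 usable): 192.168.63.0/26
18 hosts -> /27 (30 usable): 192.168.63.64/27
Allocation: 192.168.62.0/24 (194 hosts, 254 usable); 192.168.63.0/26 (46 hosts, 62 usable); 192.168.63.64/27 (18 hosts, 30 usable)


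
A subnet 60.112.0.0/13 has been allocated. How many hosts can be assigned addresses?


Host bits = 32 - 13 = 19
Total addresses = 2^19 = 524288
Usable = total - 2 (network and broadcast)
Usable hosts: 524286


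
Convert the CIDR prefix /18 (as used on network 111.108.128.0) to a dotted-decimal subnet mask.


/18 means 18 network bits, 14 host bits
Binary: 11111111111111111100000000000000
Mask: 255.255.192.0


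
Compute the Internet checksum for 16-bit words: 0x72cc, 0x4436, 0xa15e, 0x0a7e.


Sum all words (with carry folding):
+ 0x72cc = 0x72cc
+ 0x4436 = 0xb702
+ 0xa15e = 0x5861
+ 0x0a7e = 0x62df
One's complement: ~0x62df
Checksum = 0x9d20


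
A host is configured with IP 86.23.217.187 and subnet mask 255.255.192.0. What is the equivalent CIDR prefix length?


Binary: 11111111.11111111.11000000.00000000
Count leading 1s
Prefix: /18


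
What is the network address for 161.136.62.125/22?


IP:   10100001.10001000.00111110.01111101
Mask: 11111111.11111111.11111100.00000000
AND operation:
Net:  10100001.10001000.00111100.00000000
Network: 161.136.60.0/22


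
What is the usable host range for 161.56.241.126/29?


Network: 161.56.241.120
Broadcast: 161.56.241.127
First usable = network + 1
Last usable = broadcast - 1
Range: 161.56.241.121 to 161.56.241.126


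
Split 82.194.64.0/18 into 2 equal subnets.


New prefix = 18 + 1 = 19
Each subnet has 8192 addresses
  82.194.64.0/19
  82.194.96.0/19
Subnets: 82.194.64.0/19, 82.194.96.0/19


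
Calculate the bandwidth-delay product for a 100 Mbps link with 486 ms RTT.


BDP = bandwidth * RTT
= 100 Mbps * 486 ms
= 100 * 1e6 * 486 / 1000 bits
= 48600000 bits
= 6075000 bytes
= 5932.6172 KB
BDP = 48600000 bits (6075000 bytes)


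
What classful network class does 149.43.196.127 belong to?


First octet: 149
Binary: 10010101
10xxxxxx -> Class B (128-191)
Class B, default mask 255.255.0.0 (/16)


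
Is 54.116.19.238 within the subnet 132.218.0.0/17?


Subnet network: 132.218.0.0
Test IP AND mask: 54.116.0.0
No, 54.116.19.238 is not in 132.218.0.0/17


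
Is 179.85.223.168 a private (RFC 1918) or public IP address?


RFC 1918 private ranges:
  10.0.0.0/8 (10.0.0.0 - 10.255.255.255)
  172.16.0.0/12 (172.16.0.0 - 172.31.255.255)
  192.168.0.0/16 (192.168.0.0 - 192.168.255.255)
Public (not in any RFC 1918 range)


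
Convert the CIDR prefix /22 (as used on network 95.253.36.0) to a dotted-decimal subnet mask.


/22 means 22 network bits, 10 host bits
Binary: 11111111111111111111110000000000
Mask: 255.255.252.0


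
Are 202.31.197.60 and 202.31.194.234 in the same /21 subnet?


Mask: 255.255.248.0
202.31.197.60 AND mask = 202.31.192.0
202.31.194.234 AND mask = 202.31.192.0
Yes, same subnet (202.31.192.0)


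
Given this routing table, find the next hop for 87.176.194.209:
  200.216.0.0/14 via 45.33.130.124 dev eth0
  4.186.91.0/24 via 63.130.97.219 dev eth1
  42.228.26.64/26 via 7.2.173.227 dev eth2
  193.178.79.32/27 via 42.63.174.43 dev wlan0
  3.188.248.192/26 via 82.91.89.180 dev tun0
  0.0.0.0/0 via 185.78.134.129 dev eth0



Longest prefix match for 87.176.194.209:
  /14 200.216.0.0: no
  /24 4.186.91.0: no
  /26 42.228.26.64: no
  /27 193.178.79.32: no
  /26 3.188.248.192: no
  /0 0.0.0.0: MATCH
Selected: next-hop 185.78.134.129 via eth0 (matched /0)


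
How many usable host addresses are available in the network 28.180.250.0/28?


Host bits = 32 - 28 = 4
Total addresses = 2^4 = 16
Usable = total - 2 (network and broadcast)
Usable hosts: 14


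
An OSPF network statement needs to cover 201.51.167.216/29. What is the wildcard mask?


Subnet mask: 255.255.255.248
Wildcard = 255.255.255.255 - subnet mask
255 - 255 = 0
255 - 255 = 0
255 - 255 = 0
255 - 248 = 7
Wildcard: 0.0.0.7


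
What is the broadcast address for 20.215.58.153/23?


Network: 20.215.58.0/23
Host bits = 9
Set all host bits to 1:
Broadcast: 20.215.59.255


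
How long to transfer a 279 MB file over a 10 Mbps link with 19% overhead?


Effective throughput = 10 * (1 - 19/100) = 8.1 Mbps
File size in Mb = 279 * 8 = 2232 Mb
Time = 2232 / 8.1
Time = 275.5556 seconds


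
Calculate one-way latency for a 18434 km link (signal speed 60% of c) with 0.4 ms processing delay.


Speed = 0.6 * 3e5 km/s = 180000 km/s
Propagation delay = 18434 / 180000 = 0.1024 s = 102.4111 ms
Processing delay = 0.4 ms
Total one-way latency = 102.8111 ms


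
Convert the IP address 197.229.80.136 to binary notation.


197 = 11000101
229 = 11100101
80 = 01010000
136 = 10001000
Binary: 11000101.11100101.01010000.10001000


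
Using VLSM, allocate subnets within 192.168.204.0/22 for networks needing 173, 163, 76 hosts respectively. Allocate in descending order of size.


173 hosts -> /24 (254 usable): 192.168.204.0/24
163 hosts -> /24 (254 usable): 192.168.205.0/24
76 hosts -> /25 (126 usable): 192.168.206.0/25
Allocation: 192.168.204.0/24 (173 hosts, 254 usable); 192.168.205.0/24 (163 hosts, 254 usable); 192.168.206.0/25 (76 hosts, 126 usable)


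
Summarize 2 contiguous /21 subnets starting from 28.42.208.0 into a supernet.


Original prefix: /21
Number of subnets: 2 = 2^1
New prefix = 21 - 1 = 20
Supernet: 28.42.208.0/20


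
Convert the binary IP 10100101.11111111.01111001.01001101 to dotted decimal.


10100101 = 165
11111111 = 255
01111001 = 121
01001101 = 77
IP: 165.255.121.77


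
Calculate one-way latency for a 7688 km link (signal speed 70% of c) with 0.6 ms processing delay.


Speed = 0.7 * 3e5 km/s = 210000 km/s
Propagation delay = 7688 / 210000 = 0.0366 s = 36.6095 ms
Processing delay = 0.6 ms
Total one-way latency = 37.2095 ms


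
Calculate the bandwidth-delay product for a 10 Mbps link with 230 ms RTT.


BDP = bandwidth * RTT
= 10 Mbps * 230 ms
= 10 * 1e6 * 230 / 1000 bits
= 2300000 bits
= 287500 bytes
= 280.7617 KB
BDP = 2300000 bits (287500 bytes)


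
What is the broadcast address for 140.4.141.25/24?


Network: 140.4.141.0/24
Host bits = 8
Set all host bits to 1:
Broadcast: 140.4.141.255


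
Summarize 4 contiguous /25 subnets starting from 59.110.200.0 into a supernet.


Original prefix: /25
Number of subnets: 4 = 2^2
New prefix = 25 - 2 = 23
Supernet: 59.110.200.0/23


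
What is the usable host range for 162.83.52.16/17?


Network: 162.83.0.0
Broadcast: 162.83.127.255
First usable = network + 1
Last usable = broadcast - 1
Range: 162.83.0.1 to 162.83.127.254


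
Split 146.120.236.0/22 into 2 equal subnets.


New prefix = 22 + 1 = 23
Each subnet has 512 addresses
  146.120.236.0/23
  146.120.238.0/23
Subnets: 146.120.236.0/23, 146.120.238.0/23


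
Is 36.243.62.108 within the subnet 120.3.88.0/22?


Subnet network: 120.3.88.0
Test IP AND mask: 36.243.60.0
No, 36.243.62.108 is not in 120.3.88.0/22


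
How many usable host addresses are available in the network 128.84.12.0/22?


Host bits = 32 - 22 = 10
Total addresses = 2^10 = 1024
Usable = total - 2 (network and broadcast)
Usable hosts: 1022


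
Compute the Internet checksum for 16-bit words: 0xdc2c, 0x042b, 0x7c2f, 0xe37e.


Sum all words (with carry folding):
+ 0xdc2c = 0xdc2c
+ 0x042b = 0xe057
+ 0x7c2f = 0x5c87
+ 0xe37e = 0x4006
One's complement: ~0x4006
Checksum = 0xbff9


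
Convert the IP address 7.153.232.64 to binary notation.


7 = 00000111
153 = 10011001
232 = 11101000
64 = 01000000
Binary: 00000111.10011001.11101000.01000000


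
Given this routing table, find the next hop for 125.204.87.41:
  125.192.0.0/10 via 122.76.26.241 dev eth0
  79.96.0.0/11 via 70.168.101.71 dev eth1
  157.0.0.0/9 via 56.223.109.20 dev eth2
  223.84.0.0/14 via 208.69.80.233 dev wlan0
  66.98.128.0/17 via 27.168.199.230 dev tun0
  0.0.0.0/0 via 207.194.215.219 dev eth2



Longest prefix match for 125.204.87.41:
  /10 125.192.0.0: MATCH
  /11 79.96.0.0: no
  /9 157.0.0.0: no
  /14 223.84.0.0: no
  /17 66.98.128.0: no
  /0 0.0.0.0: MATCH
Selected: next-hop 122.76.26.241 via eth0 (matched /10)


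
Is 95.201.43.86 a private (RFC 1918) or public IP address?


RFC 1918 private ranges:
  10.0.0.0/8 (10.0.0.0 - 10.255.255.255)
  172.16.0.0/12 (172.16.0.0 - 172.31.255.255)
  192.168.0.0/16 (192.168.0.0 - 192.168.255.255)
Public (not in any RFC 1918 range)


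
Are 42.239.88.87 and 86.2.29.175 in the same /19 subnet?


Mask: 255.255.224.0
42.239.88.87 AND mask = 42.239.64.0
86.2.29.175 AND mask = 86.2.0.0
No, different subnets (42.239.64.0 vs 86.2.0.0)


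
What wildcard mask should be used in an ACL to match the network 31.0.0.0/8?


Subnet mask: 255.0.0.0
Wildcard = 255.255.255.255 - subnet mask
255 - 255 = 0
255 - 0 = 255
255 - 0 = 255
255 - 0 = 255
Wildcard: 0.255.255.255


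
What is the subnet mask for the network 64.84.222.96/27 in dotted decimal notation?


/27 means 27 network bits, 5 host bits
Binary: 11111111111111111111111111100000
Mask: 255.255.255.224


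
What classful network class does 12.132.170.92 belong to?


First octet: 12
Binary: 00001100
0xxxxxxx -> Class A (1-126)
Class A, default mask 255.0.0.0 (/8)


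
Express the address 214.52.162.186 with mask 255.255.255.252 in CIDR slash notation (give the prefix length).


Binary: 11111111.11111111.11111111.11111100
Count leading 1s
Prefix: /30


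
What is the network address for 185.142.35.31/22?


IP:   10111001.10001110.00100011.00011111
Mask: 11111111.11111111.11111100.00000000
AND operation:
Net:  10111001.10001110.00100000.00000000
Network: 185.142.32.0/22


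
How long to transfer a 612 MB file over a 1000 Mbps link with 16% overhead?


Effective throughput = 1000 * (1 - 16/100) = 840 Mbps
File size in Mb = 612 * 8 = 4896 Mb
Time = 4896 / 840
Time = 5.8286 seconds


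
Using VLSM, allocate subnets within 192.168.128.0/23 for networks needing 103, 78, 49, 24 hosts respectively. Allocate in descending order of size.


103 hosts -> /25 (126 usable): 192.168.128.0/25
78 hosts -> /25 (126 usable): 192.168.128.128/25
49 hosts -> /26 (62 usable): 192.168.129.0/26
24 hosts -> /27 (30 usable): 192.168.129.64/27
Allocation: 192.168.128.0/25 (103 hosts, 126 usable); 192.168.128.128/25 (78 hosts, 126 usable); 192.168.129.0/26 (49 hosts, 62 usable); 192.168.129.64/27 (24 hosts, 30 usable)


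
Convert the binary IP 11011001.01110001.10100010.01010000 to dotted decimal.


11011001 = 217
01110001 = 113
10100010 = 162
01010000 = 80
IP: 217.113.162.80


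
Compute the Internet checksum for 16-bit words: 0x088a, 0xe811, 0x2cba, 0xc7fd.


Sum all words (with carry folding):
+ 0x088a = 0x088a
+ 0xe811 = 0xf09b
+ 0x2cba = 0x1d56
+ 0xc7fd = 0xe553
One's complement: ~0xe553
Checksum = 0x1aac


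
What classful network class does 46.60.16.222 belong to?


First octet: 46
Binary: 00101110
0xxxxxxx -> Class A (1-126)
Class A, default mask 255.0.0.0 (/8)


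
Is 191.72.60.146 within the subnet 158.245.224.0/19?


Subnet network: 158.245.224.0
Test IP AND mask: 191.72.32.0
No, 191.72.60.146 is not in 158.245.224.0/19


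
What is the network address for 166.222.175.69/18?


IP:   10100110.11011110.10101111.01000101
Mask: 11111111.11111111.11000000.00000000
AND operation:
Net:  10100110.11011110.10000000.00000000
Network: 166.222.128.0/18


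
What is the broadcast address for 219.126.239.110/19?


Network: 219.126.224.0/19
Host bits = 13
Set all host bits to 1:
Broadcast: 219.126.255.255


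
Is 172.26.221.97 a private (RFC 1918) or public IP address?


RFC 1918 private ranges:
  10.0.0.0/8 (10.0.0.0 - 10.255.255.255)
  172.16.0.0/12 (172.16.0.0 - 172.31.255.255)
  192.168.0.0/16 (192.168.0.0 - 192.168.255.255)
Private (in 172.16.0.0/12)


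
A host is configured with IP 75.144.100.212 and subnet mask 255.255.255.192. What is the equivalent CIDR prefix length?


Binary: 11111111.11111111.11111111.11000000
Count leading 1s
Prefix: /26


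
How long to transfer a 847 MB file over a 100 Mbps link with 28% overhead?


Effective throughput = 100 * (1 - 28/100) = 72 Mbps
File size in Mb = 847 * 8 = 6776 Mb
Time = 6776 / 72
Time = 94.1111 seconds


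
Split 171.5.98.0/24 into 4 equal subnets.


New prefix = 24 + 2 = 26
Each subnet has 64 addresses
  171.5.98.0/26
  171.5.98.64/26
  171.5.98.128/26
  171.5.98.192/26
Subnets: 171.5.98.0/26, 171.5.98.64/26, 171.5.98.128/26, 171.5.98.192/26


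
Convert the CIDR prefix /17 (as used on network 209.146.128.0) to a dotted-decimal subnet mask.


/17 means 17 network bits, 15 host bits
Binary: 11111111111111111000000000000000
Mask: 255.255.128.0


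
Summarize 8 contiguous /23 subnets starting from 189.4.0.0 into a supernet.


Original prefix: /23
Number of subnets: 8 = 2^3
New prefix = 23 - 3 = 20
Supernet: 189.4.0.0/20


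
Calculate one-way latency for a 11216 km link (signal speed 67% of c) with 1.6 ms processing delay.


Speed = 0.67 * 3e5 km/s = 201000 km/s
Propagation delay = 11216 / 201000 = 0.0558 s = 55.801 ms
Processing delay = 1.6 ms
Total one-way latency = 57.401 ms


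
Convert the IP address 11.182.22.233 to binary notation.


11 = 00001011
182 = 10110110
22 = 00010110
233 = 11101001
Binary: 00001011.10110110.00010110.11101001


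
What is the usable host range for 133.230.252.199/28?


Network: 133.230.252.192
Broadcast: 133.230.252.207
First usable = network + 1
Last usable = broadcast - 1
Range: 133.230.252.193 to 133.230.252.206


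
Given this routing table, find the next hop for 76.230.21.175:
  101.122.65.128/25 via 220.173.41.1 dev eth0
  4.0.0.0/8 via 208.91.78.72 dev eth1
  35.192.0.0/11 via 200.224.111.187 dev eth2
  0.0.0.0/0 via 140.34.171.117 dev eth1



Longest prefix match for 76.230.21.175:
  /25 101.122.65.128: no
  /8 4.0.0.0: no
  /11 35.192.0.0: no
  /0 0.0.0.0: MATCH
Selected: next-hop 140.34.171.117 via eth1 (matched /0)


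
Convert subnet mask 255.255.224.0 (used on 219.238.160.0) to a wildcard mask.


Subnet mask: 255.255.224.0
Wildcard = 255.255.255.255 - subnet mask
255 - 255 = 0
255 - 255 = 0
255 - 224 = 31
255 - 0 = 255
Wildcard: 0.0.31.255


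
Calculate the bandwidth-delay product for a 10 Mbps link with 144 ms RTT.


BDP = bandwidth * RTT
= 10 Mbps * 144 ms
= 10 * 1e6 * 144 / 1000 bits
= 1440000 bits
= 180000 bytes
= 175.7812 KB
BDP = 1440000 bits (180000 bytes)


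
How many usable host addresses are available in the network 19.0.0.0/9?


Host bits = 32 - 9 = 23
Total addresses = 2^23 = 8388608
Usable = total - 2 (network and broadcast)
Usable hosts: 8388606


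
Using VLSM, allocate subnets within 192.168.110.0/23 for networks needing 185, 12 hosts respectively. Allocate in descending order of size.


185 hosts -> /24 (254 usable): 192.168.110.0/24
12 hosts -> /28 (14 usable): 192.168.111.0/28
Allocation: 192.168.110.0/24 (185 hosts, 254 usable); 192.168.111.0/28 (12 hosts, 14 usable)


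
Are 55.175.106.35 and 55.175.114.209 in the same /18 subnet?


Mask: 255.255.192.0
55.175.106.35 AND mask = 55.175.64.0
55.175.114.209 AND mask = 55.175.64.0
Yes, same subnet (55.175.64.0)


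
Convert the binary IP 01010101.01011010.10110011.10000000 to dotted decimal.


01010101 = 85
01011010 = 90
10110011 = 179
10000000 = 128
IP: 85.90.179.128


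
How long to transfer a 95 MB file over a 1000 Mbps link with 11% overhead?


Effective throughput = 1000 * (1 - 11/100) = 890 Mbps
File size in Mb = 95 * 8 = 760 Mb
Time = 760 / 890
Time = 0.8539 seconds


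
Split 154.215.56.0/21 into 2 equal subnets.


New prefix = 21 + 1 = 22
Each subnet has 1024 addresses
  154.215.56.0/22
  154.215.60.0/22
Subnets: 154.215.56.0/22, 154.215.60.0/22


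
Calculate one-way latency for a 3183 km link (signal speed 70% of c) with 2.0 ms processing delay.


Speed = 0.7 * 3e5 km/s = 210000 km/s
Propagation delay = 3183 / 210000 = 0.0152 s = 15.1571 ms
Processing delay = 2.0 ms
Total one-way latency = 17.1571 ms


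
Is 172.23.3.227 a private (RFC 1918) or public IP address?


RFC 1918 private ranges:
  10.0.0.0/8 (10.0.0.0 - 10.255.255.255)
  172.16.0.0/12 (172.16.0.0 - 172.31.255.255)
  192.168.0.0/16 (192.168.0.0 - 192.168.255.255)
Private (in 172.16.0.0/12)


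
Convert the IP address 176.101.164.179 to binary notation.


176 = 10110000
101 = 01100101
164 = 10100100
179 = 10110011
Binary: 10110000.01100101.10100100.10110011


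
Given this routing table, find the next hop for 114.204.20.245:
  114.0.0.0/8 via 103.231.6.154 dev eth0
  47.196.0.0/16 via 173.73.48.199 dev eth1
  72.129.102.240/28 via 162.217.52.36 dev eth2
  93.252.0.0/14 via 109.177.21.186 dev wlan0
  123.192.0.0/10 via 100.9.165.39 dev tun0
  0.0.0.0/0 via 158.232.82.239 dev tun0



Longest prefix match for 114.204.20.245:
  /8 114.0.0.0: MATCH
  /16 47.196.0.0: no
  /28 72.129.102.240: no
  /14 93.252.0.0: no
  /10 123.192.0.0: no
  /0 0.0.0.0: MATCH
Selected: next-hop 103.231.6.154 via eth0 (matched /8)


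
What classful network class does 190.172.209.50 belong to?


First octet: 190
Binary: 10111110
10xxxxxx -> Class B (128-191)
Class B, default mask 255.255.0.0 (/16)


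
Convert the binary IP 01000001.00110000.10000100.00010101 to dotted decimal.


01000001 = 65
00110000 = 48
10000100 = 132
00010101 = 21
IP: 65.48.132.21


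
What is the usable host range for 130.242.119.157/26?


Network: 130.242.119.128
Broadcast: 130.242.119.191
First usable = network + 1
Last usable = broadcast - 1
Range: 130.242.119.129 to 130.242.119.190


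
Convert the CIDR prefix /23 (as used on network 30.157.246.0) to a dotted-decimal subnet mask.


/23 means 23 network bits, 9 host bits
Binary: 11111111111111111111111000000000
Mask: 255.255.254.0


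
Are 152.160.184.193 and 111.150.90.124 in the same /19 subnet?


Mask: 255.255.224.0
152.160.184.193 AND mask = 152.160.160.0
111.150.90.124 AND mask = 111.150.64.0
No, different subnets (152.160.160.0 vs 111.150.64.0)


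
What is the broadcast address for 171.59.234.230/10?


Network: 171.0.0.0/10
Host bits = 22
Set all host bits to 1:
Broadcast: 171.63.255.255


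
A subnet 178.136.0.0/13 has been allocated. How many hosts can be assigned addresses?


Host bits = 32 - 13 = 19
Total addresses = 2^19 = 524288
Usable = total - 2 (network and broadcast)
Usable hosts: 524286


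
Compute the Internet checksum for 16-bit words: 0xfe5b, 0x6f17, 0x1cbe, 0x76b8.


Sum all words (with carry folding):
+ 0xfe5b = 0xfe5b
+ 0x6f17 = 0x6d73
+ 0x1cbe = 0x8a31
+ 0x76b8 = 0x00ea
One's complement: ~0x00ea
Checksum = 0xff15


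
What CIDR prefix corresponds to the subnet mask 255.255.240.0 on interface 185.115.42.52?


Binary: 11111111.11111111.11110000.00000000
Count leading 1s
Prefix: /20


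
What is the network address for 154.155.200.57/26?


IP:   10011010.10011011.11001000.00111001
Mask: 11111111.11111111.11111111.11000000
AND operation:
Net:  10011010.10011011.11001000.00000000
Network: 154.155.200.0/26


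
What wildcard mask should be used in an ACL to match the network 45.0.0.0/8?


Subnet mask: 255.0.0.0
Wildcard = 255.255.255.255 - subnet mask
255 - 255 = 0
255 - 0 = 255
255 - 0 = 255
255 - 0 = 255
Wildcard: 0.255.255.255


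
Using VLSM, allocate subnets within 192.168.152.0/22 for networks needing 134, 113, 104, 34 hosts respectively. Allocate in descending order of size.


134 hosts -> /24 (254 usable): 192.168.152.0/24
113 hosts -> /25 (126 usable): 192.168.153.0/25
104 hosts -> /25 (126 usable): 192.168.153.128/25
34 hosts -> /26 (62 usable): 192.168.154.0/26
Allocation: 192.168.152.0/24 (134 hosts, 254 usable); 192.168.153.0/25 (113 hosts, 126 usable); 192.168.153.128/25 (104 hosts, 126 usable); 192.168.154.0/26 (34 hosts, 62 usable)


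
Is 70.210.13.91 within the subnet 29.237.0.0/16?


Subnet network: 29.237.0.0
Test IP AND mask: 70.210.0.0
No, 70.210.13.91 is not in 29.237.0.0/16


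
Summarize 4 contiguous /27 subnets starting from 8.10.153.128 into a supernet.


Original prefix: /27
Number of subnets: 4 = 2^2
New prefix = 27 - 2 = 25
Supernet: 8.10.153.128/25


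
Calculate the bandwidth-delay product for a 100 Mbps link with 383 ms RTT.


BDP = bandwidth * RTT
= 100 Mbps * 383 ms
= 100 * 1e6 * 383 / 1000 bits
= 38300000 bits
= 4787500 bytes
= 4675.293 KB
BDP = 38300000 bits (4787500 bytes)


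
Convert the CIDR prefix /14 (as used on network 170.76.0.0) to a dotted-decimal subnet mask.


/14 means 14 network bits, 18 host bits
Binary: 11111111111111000000000000000000
Mask: 255.252.0.0


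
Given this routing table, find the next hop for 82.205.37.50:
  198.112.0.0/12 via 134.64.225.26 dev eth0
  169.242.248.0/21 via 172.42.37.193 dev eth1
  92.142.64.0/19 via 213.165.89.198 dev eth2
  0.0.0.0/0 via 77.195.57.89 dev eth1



Longest prefix match for 82.205.37.50:
  /12 198.112.0.0: no
  /21 169.242.248.0: no
  /19 92.142.64.0: no
  /0 0.0.0.0: MATCH
Selected: next-hop 77.195.57.89 via eth1 (matched /0)


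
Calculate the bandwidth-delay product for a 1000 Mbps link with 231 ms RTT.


BDP = bandwidth * RTT
= 1000 Mbps * 231 ms
= 1000 * 1e6 * 231 / 1000 bits
= 231000000 bits
= 28875000 bytes
= 28198.2422 KB
BDP = 231000000 bits (28875000 bytes)


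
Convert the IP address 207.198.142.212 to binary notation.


207 = 11001111
198 = 11000110
142 = 10001110
212 = 11010100
Binary: 11001111.11000110.10001110.11010100


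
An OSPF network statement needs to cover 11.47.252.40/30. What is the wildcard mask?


Subnet mask: 255.255.255.252
Wildcard = 255.255.255.255 - subnet mask
255 - 255 = 0
255 - 255 = 0
255 - 255 = 0
255 - 252 = 3
Wildcard: 0.0.0.3


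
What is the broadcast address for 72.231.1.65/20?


Network: 72.231.0.0/20
Host bits = 12
Set all host bits to 1:
Broadcast: 72.231.15.255


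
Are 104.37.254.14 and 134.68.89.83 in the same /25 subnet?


Mask: 255.255.255.128
104.37.254.14 AND mask = 104.37.254.0
134.68.89.83 AND mask = 134.68.89.0
No, different subnets (104.37.254.0 vs 134.68.89.0)


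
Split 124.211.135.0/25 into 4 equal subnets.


New prefix = 25 + 2 = 27
Each subnet has 32 addresses
  124.211.135.0/27
  124.211.135.32/27
  124.211.135.64/27
  124.211.135.96/27
Subnets: 124.211.135.0/27, 124.211.135.32/27, 124.211.135.64/27, 124.211.135.96/27


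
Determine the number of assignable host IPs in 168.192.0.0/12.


Host bits = 32 - 12 = 20
Total addresses = 2^20 = 1048576
Usable = total - 2 (network and broadcast)
Usable hosts: 1048574


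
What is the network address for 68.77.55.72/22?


IP:   01000100.01001101.00110111.01001000
Mask: 11111111.11111111.11111100.00000000
AND operation:
Net:  01000100.01001101.00110100.00000000
Network: 68.77.52.0/22


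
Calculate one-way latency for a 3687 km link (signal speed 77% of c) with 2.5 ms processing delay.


Speed = 0.77 * 3e5 km/s = 231000 km/s
Propagation delay = 3687 / 231000 = 0.016 s = 15.961 ms
Processing delay = 2.5 ms
Total one-way latency = 18.461 ms


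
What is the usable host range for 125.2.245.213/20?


Network: 125.2.240.0
Broadcast: 125.2.255.255
First usable = network + 1
Last usable = broadcast - 1
Range: 125.2.240.1 to 125.2.255.254


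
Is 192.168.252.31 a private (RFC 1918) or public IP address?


RFC 1918 private ranges:
  10.0.0.0/8 (10.0.0.0 - 10.255.255.255)
  172.16.0.0/12 (172.16.0.0 - 172.31.255.255)
  192.168.0.0/16 (192.168.0.0 - 192.168.255.255)
Private (in 192.168.0.0/16)


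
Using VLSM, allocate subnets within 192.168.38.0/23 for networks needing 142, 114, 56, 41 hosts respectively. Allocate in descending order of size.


142 hosts -> /24 (254 usable): 192.168.38.0/24
114 hosts -> /25 (126 usable): 192.168.39.0/25
56 hosts -> /26 (62 usable): 192.168.39.128/26
41 hosts -> /26 (62 usable): 192.168.39.192/26
Allocation: 192.168.38.0/24 (142 hosts, 254 usable); 192.168.39.0/25 (114 hosts, 126 usable); 192.168.39.128/26 (56 hosts, 62 usable); 192.168.39.192/26 (41 hosts, 62 usable)


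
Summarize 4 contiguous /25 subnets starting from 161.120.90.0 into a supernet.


Original prefix: /25
Number of subnets: 4 = 2^2
New prefix = 25 - 2 = 23
Supernet: 161.120.90.0/23


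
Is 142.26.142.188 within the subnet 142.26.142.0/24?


Subnet network: 142.26.142.0
Test IP AND mask: 142.26.142.0
Yes, 142.26.142.188 is in 142.26.142.0/24


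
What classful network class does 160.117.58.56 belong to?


First octet: 160
Binary: 10100000
10xxxxxx -> Class B (128-191)
Class B, default mask 255.255.0.0 (/16)


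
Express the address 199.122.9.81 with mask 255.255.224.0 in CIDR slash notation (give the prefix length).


Binary: 11111111.11111111.11100000.00000000
Count leading 1s
Prefix: /19


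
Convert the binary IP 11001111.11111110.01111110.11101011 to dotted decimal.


11001111 = 207
11111110 = 254
01111110 = 126
11101011 = 235
IP: 207.254.126.235


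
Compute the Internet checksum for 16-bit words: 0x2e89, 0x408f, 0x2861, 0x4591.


Sum all words (with carry folding):
+ 0x2e89 = 0x2e89
+ 0x408f = 0x6f18
+ 0x2861 = 0x9779
+ 0x4591 = 0xdd0a
One's complement: ~0xdd0a
Checksum = 0x22f5


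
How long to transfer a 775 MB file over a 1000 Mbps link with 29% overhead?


Effective throughput = 1000 * (1 - 29/100) = 710 Mbps
File size in Mb = 775 * 8 = 6200 Mb
Time = 6200 / 710
Time = 8.7324 seconds
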